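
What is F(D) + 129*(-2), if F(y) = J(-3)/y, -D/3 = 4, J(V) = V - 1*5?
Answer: -772/3 ≈ -257.33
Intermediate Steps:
J(V) = -5 + V (J(V) = V - 5 = -5 + V)
D = -12 (D = -3*4 = -12)
F(y) = -8/y (F(y) = (-5 - 3)/y = -8/y)
F(D) + 129*(-2) = -8/(-12) + 129*(-2) = -8*(-1/12) - 258 = 2/3 - 258 = -772/3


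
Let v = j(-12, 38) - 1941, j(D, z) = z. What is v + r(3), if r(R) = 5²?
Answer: -1878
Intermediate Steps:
r(R) = 25
v = -1903 (v = 38 - 1941 = -1903)
v + r(3) = -1903 + 25 = -1878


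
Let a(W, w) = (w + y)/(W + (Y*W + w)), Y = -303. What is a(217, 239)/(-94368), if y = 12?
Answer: 251/6161758560 ≈ 4.0735e-8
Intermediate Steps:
a(W, w) = (12 + w)/(w - 302*W) (a(W, w) = (w + 12)/(W + (-303*W + w)) = (12 + w)/(W + (w - 303*W)) = (12 + w)/(w - 302*W))
a(217, 239)/(-94368) = ((12 + 239)/(239 - 302*217))/(-94368) = (251/(239 - 65534))*(-1/94368) = (251/(-65295))*(-1/94368) = -1/65295*251*(-1/94368) = -251/65295*(-1/94368) = 251/6161758560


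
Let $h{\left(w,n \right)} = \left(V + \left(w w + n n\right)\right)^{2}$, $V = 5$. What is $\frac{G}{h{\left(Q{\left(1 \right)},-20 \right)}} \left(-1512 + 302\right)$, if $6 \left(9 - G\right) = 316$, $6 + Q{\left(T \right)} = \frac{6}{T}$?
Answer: $\frac{31702}{98415} \approx 0.32213$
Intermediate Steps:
$Q{\left(T \right)} = -6 + \frac{6}{T}$
$h{\left(w,n \right)} = \left(5 + n^{2} + w^{2}\right)^{2}$ ($h{\left(w,n \right)} = \left(5 + \left(w w + n n\right)\right)^{2} = \left(5 + \left(w^{2} + n^{2}\right)\right)^{2} = \left(5 + \left(n^{2} + w^{2}\right)\right)^{2} = \left(5 + n^{2} + w^{2}\right)^{2}$)
$G = - \frac{131}{3}$ ($G = 9 - \frac{158}{3} = - \frac{131}{3} \approx -43.667$)
$\frac{G}{h{\left(Q{\left(1 \right)},-20 \right)}} \left(-1512 + 302\right) = - \frac{131}{3 \left(5 + \left(-20\right)^{2} + \left(-6 + \frac{6}{1}\right)^{2}\right)^{2}} \left(-1512 + 302\right) = - \frac{131}{3 \left(5 + 400 + \left(-6 + 6 \cdot 1\right)^{2}\right)^{2}} \left(-1210\right) = - \frac{131}{3 \left(5 + 400 + \left(-6 + 6\right)^{2}\right)^{2}} \left(-1210\right) = - \frac{131}{3 \left(5 + 400 + 0^{2}\right)^{2}} \left(-1210\right) = - \frac{131}{3 \left(5 + 400 + 0\right)^{2}} \left(-1210\right) = - \frac{131}{3 \cdot 405^{2}} \left(-1210\right) = - \frac{131}{3 \cdot 164025} \left(-1210\right) = \left(- \frac{131}{3}\right) \frac{1}{164025} \left(-1210\right) = \left(- \frac{131}{492075}\right) \left(-1210\right) = \frac{31702}{98415}$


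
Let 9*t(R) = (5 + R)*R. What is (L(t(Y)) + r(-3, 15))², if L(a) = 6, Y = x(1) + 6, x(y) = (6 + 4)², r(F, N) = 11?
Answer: 289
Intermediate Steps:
x(y) = 100 (x(y) = 10² = 100)
Y = 106 (Y = 100 + 6 = 106)
t(R) = R*(5 + R)/9 (t(R) = ((5 + R)*R)/9 = (R*(5 + R))/9 = R*(5 + R)/9)
(L(t(Y)) + r(-3, 15))² = (6 + 11)² = 17² = 289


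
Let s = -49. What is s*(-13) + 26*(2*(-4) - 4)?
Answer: 325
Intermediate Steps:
s*(-13) + 26*(2*(-4) - 4) = -49*(-13) + 26*(2*(-4) - 4) = 637 + 26*(-8 - 4) = 637 + 26*(-12) = 637 - 312 = 325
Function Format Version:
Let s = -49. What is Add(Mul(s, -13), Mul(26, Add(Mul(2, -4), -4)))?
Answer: 325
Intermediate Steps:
Add(Mul(s, -13), Mul(26, Add(Mul(2, -4), -4))) = Add(Mul(-49, -13), Mul(26, Add(Mul(2, -4), -4))) = Add(637, Mul(26, Add(-8, -4))) = Add(637, Mul(26, -12)) = Add(637, -312) = 325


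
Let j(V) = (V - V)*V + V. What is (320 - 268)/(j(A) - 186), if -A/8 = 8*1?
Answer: -26/125 ≈ -0.20800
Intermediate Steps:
A = -64 ≈ -64.000
j(V) = V (j(V) = 0*V + V = 0 + V = V)
(320 - 268)/(j(A) - 186) = (320 - 268)/(-64 - 186) = 52/(-250) = 52*(-1/250) = -26/125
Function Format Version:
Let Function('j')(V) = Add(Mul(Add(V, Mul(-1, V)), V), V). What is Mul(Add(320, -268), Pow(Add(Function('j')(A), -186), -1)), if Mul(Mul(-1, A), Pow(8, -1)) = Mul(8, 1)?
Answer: Rational(-26, 125) ≈ -0.20800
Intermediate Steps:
A = -64 (A = Mul(-8, Mul(8, 1)) = Mul(-8, 8) = -64)
Function('j')(V) = V (Function('j')(V) = Add(Mul(0, V), V) = Add(0, V) = V)
Mul(Add(320, -268), Pow(Add(Function('j')(A), -186), -1)) = Mul(Add(320, -268), Pow(Add(-64, -186), -1)) = Mul(52, Pow(-250, -1)) = Mul(52, Rational(-1, 250)) = Rational(-26, 125)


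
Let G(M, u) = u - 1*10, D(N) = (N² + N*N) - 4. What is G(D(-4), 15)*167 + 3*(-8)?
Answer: 811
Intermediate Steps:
D(N) = -4 + 2*N² (D(N) = (N² + N²) - 4 = 2*N² - 4 = -4 + 2*N²)
G(M, u) = -10 + u (G(M, u) = u - 10 = -10 + u)
G(D(-4), 15)*167 + 3*(-8) = (-10 + 15)*167 + 3*(-8) = 5*167 - 24 = 835 - 24 = 811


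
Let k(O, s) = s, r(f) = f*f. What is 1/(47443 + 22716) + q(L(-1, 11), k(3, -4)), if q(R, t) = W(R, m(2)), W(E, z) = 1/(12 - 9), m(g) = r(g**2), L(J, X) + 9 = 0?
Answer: 70162/210477 ≈ 0.33335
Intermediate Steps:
r(f) = f**2
L(J, X) = -9 (L(J, X) = -9 + 0 = -9)
m(g) = g**4 (m(g) = (g**2)**2 = g**4)
W(E, z) = 1/3
q(R, t) = 1/3
1/(47443 + 22716) + q(L(-1, 11), k(3, -4)) = 1/(47443 + 22716) + 1/3 = 1/70159 + 1/3 = 70162/210477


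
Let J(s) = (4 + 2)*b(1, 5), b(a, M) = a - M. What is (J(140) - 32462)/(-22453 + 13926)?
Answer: 32486/8527 ≈ 3.8098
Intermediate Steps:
J(s) = -24 (J(s) = (4 + 2)*(1 - 1*5) = 6*(1 - 5) = 6*(-4) = -24)
(J(140) - 32462)/(-22453 + 13926) = (-24 - 32462)/(-22453 + 13926) = -32486/(-8527) = -32486*(-1/8527) = 32486/8527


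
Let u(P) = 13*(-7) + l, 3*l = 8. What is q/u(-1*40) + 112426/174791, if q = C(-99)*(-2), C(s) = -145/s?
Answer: 206770952/305709459 ≈ 0.67636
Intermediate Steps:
l = 8/3 (l = (⅓)*8 = 8/3 ≈ 2.6667)
u(P) = -265/3 (u(P) = 13*(-7) + 8/3 = -91 + 8/3 = -265/3)
q = -290/99 (q = -145/(-99)*(-2) = -145*(-1/99)*(-2) = (145/99)*(-2) = -290/99 ≈ -2.9293)
q/u(-1*40) + 112426/174791 = -290/(99*(-265/3)) + 112426/174791 = -290/99*(-3/265) + 112426*(1/174791) = 58/1749 + 112426/174791 = 206770952/305709459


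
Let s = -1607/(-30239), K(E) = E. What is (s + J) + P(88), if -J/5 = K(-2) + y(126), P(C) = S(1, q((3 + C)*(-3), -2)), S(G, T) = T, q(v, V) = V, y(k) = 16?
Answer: -2175601/30239 ≈ -71.947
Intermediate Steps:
s = 1607/30239 (s = -1607*(-1/30239) = 1607/30239 ≈ 0.053143)
P(C) = -2
J = -70 (J = -5*(-2 + 16) = -5*14 = -70)
(s + J) + P(88) = (1607/30239 - 70) - 2 = -2115123/30239 - 2 = -2175601/30239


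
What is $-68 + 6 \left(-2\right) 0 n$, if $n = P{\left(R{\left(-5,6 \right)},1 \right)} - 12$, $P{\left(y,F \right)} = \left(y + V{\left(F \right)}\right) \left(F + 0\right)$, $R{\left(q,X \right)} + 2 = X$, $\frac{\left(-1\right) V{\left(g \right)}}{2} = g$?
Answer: $-68$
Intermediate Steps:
$V{\left(g \right)} = - 2 g$
$R{\left(q,X \right)} = -2 + X$
$P{\left(y,F \right)} = F \left(y - 2 F\right)$ ($P{\left(y,F \right)} = \left(y - 2 F\right) \left(F + 0\right) = \left(y - 2 F\right) F = F \left(y - 2 F\right)$)
$n = -10$ ($n = 1 \left(\left(-2 + 6\right) - 2\right) - 12 = 1 \left(4 - 2\right) - 12 = 1 \cdot 2 - 12 = 2 - 12 = -10$)
$-68 + 6 \left(-2\right) 0 n = -68 + 6 \left(-2\right) 0 \left(-10\right) = -68 + \left(-12\right) 0 \left(-10\right) = -68 + 0 \left(-10\right) = -68 + 0 = -68$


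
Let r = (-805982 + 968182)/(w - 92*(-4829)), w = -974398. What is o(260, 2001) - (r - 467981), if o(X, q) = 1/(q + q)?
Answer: 33095330043653/70719342 ≈ 4.6798e+5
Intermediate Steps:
o(X, q) = 1/(2*q)
r = -16220/53013 (r = (-805982 + 968182)/(-974398 - 92*(-4829)) = 162200/(-974398 + 444268) = 162200/(-530130) = 162200*(-1/530130) = -16220/53013 ≈ -0.30596)
o(260, 2001) - (r - 467981) = (1/2)/2001 - (-16220/53013 - 467981) = (1/2)*(1/2001) - 1*(-24809092973/53013) = 1/4002 + 24809092973/53013 = 33095330043653/70719342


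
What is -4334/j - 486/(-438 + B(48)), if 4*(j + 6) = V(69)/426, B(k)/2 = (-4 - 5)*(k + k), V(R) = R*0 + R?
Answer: 888952217/1221985 ≈ 727.47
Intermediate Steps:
V(R) = R (V(R) = 0 + R = R)
B(k) = -36*k (B(k) = 2*((-4 - 5)*(k + k)) = 2*(-18*k) = -36*k)
j = -3385/568 (j = -6 + (69/426)/4 = -6 + (69*(1/426))/4 = -6 + (¼)*(23/142) = -6 + 23/568 = -3385/568 ≈ -5.9595)
-4334/j - 486/(-438 + B(48)) = -4334/(-3385/568) - 486/(-438 - 36*48) = -4334*(-568/3385) - 486/(-438 - 1728) = 2461712/3385 - 486/(-2166) = 2461712/3385 - 486*(-1/2166) = 2461712/3385 + 81/361 = 888952217/1221985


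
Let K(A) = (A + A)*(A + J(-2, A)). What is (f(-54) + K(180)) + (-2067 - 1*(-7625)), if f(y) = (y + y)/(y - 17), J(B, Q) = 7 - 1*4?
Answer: 5072206/71 ≈ 71440.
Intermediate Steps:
J(B, Q) = 3 (J(B, Q) = 7 - 4 = 3)
K(A) = 2*A*(3 + A) (K(A) = (A + A)*(A + 3) = (2*A)*(3 + A) = 2*A*(3 + A))
f(y) = 2*y/(-17 + y) (f(y) = (2*y)/(-17 + y) = 2*y/(-17 + y))
(f(-54) + K(180)) + (-2067 - 1*(-7625)) = (2*(-54)/(-17 - 54) + 2*180*(3 + 180)) + (-2067 - 1*(-7625)) = (2*(-54)/(-71) + 2*180*183) + (-2067 + 7625) = (2*(-54)*(-1/71) + 65880) + 5558 = (108/71 + 65880) + 5558 = 4677588/71 + 5558 = 5072206/71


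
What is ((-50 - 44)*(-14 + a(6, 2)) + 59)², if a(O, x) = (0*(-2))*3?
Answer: 1890625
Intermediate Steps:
a(O, x) = 0 (a(O, x) = 0*3 = 0)
((-50 - 44)*(-14 + a(6, 2)) + 59)² = ((-50 - 44)*(-14 + 0) + 59)² = (-94*(-14) + 59)² = (1316 + 59)² = 1375² = 1890625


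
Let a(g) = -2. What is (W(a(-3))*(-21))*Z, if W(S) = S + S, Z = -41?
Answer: -3444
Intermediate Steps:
W(S) = 2*S
(W(a(-3))*(-21))*Z = ((2*(-2))*(-21))*(-41) = -4*(-21)*(-41) = 84*(-41) = -3444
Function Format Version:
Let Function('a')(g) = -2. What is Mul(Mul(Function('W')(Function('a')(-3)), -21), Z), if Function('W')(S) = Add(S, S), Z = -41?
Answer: -3444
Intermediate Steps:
Function('W')(S) = Mul(2, S)
Mul(Mul(Function('W')(Function('a')(-3)), -21), Z) = Mul(Mul(Mul(2, -2), -21), -41) = Mul(Mul(-4, -21), -41) = Mul(84, -41) = -3444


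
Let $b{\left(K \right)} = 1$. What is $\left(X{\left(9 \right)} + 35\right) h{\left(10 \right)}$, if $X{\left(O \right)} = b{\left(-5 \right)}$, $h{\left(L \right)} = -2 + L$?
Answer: $288$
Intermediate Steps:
$X{\left(O \right)} = 1$
$\left(X{\left(9 \right)} + 35\right) h{\left(10 \right)} = \left(1 + 35\right) \left(-2 + 10\right) = 36 \cdot 8 = 288$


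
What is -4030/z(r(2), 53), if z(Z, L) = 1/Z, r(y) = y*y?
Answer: -16120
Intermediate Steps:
r(y) = y²
-4030/z(r(2), 53) = -4030*2² = -4030/(1/4) = -4030/¼ = -4030*4 = -16120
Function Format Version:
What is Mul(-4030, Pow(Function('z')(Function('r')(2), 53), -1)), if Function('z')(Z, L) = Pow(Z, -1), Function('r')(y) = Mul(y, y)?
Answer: -16120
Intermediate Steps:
Function('r')(y) = Pow(y, 2)
Mul(-4030, Pow(Function('z')(Function('r')(2), 53), -1)) = Mul(-4030, Pow(Pow(Pow(2, 2), -1), -1)) = Mul(-4030, Pow(Pow(4, -1), -1)) = Mul(-4030, Pow(Rational(1, 4), -1)) = Mul(-4030, 4) = -16120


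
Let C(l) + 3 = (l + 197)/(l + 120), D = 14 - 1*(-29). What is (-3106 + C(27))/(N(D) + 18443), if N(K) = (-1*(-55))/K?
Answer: -2806051/16655184 ≈ -0.16848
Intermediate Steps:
D = 43 (D = 14 + 29 = 43)
N(K) = 55/K
C(l) = -3 + (197 + l)/(120 + l) (C(l) = -3 + (l + 197)/(l + 120) = -3 + (197 + l)/(120 + l))
(-3106 + C(27))/(N(D) + 18443) = (-3106 + (-163 - 2*27)/(120 + 27))/(55/43 + 18443) = (-3106 + (-163 - 54)/147)/(55*(1/43) + 18443) = (-3106 + (1/147)*(-217))/(55/43 + 18443) = (-3106 - 31/21)/(793104/43) = -65257/21*43/793104 = -2806051/16655184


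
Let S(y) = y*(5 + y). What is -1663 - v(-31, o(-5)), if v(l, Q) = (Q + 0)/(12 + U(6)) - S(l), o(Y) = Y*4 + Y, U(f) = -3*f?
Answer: -5167/6 ≈ -861.17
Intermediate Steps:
o(Y) = 5*Y (o(Y) = 4*Y + Y = 5*Y)
v(l, Q) = -Q/6 - l*(5 + l) (v(l, Q) = (Q + 0)/(12 - 3*6) - l*(5 + l) = Q/(12 - 18) - l*(5 + l) = Q/(-6) - l*(5 + l) = Q*(-⅙) - l*(5 + l) = -Q/6 - l*(5 + l))
-1663 - v(-31, o(-5)) = -1663 - (-5*(-5)/6 - 1*(-31)*(5 - 31)) = -1663 - (-⅙*(-25) - 1*(-31)*(-26)) = -1663 - (25/6 - 806) = -1663 - 1*(-4811/6) = -1663 + 4811/6 = -5167/6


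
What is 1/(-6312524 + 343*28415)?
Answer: 1/3433821 ≈ 2.9122e-7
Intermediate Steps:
1/(-6312524 + 343*28415) = 1/(-6312524 + 9746345) = 1/3433821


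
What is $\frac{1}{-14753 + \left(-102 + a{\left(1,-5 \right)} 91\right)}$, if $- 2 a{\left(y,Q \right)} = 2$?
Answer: $- \frac{1}{14946} \approx -6.6907 \cdot 10^{-5}$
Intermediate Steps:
$a{\left(y,Q \right)} = -1$ ($a{\left(y,Q \right)} = \left(- \frac{1}{2}\right) 2 = -1$)
$\frac{1}{-14753 + \left(-102 + a{\left(1,-5 \right)} 91\right)} = \frac{1}{-14753 - 193} = \frac{1}{-14946} = - \frac{1}{14946}$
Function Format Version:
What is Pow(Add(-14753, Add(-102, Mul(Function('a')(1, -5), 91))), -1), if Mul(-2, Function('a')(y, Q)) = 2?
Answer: Rational(-1, 14946) ≈ -6.6907e-5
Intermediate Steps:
Function('a')(y, Q) = -1 (Function('a')(y, Q) = Mul(Rational(-1, 2), 2) = -1)
Pow(Add(-14753, Add(-102, Mul(Function('a')(1, -5), 91))), -1) = Pow(Add(-14753, Add(-102, Mul(-1, 91))), -1) = Pow(Add(-14753, Add(-102, -91)), -1) = Pow(Add(-14753, -193), -1) = Pow(-14946, -1) = Rational(-1, 14946)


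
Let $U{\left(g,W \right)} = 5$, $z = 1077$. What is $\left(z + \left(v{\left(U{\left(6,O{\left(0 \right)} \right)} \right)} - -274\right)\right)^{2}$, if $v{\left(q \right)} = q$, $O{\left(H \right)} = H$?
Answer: $1838736$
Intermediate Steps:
$\left(z + \left(v{\left(U{\left(6,O{\left(0 \right)} \right)} \right)} - -274\right)\right)^{2} = \left(1077 + \left(5 - -274\right)\right)^{2} = \left(1077 + \left(5 + 274\right)\right)^{2} = \left(1077 + 279\right)^{2} = 1356^{2} = 1838736$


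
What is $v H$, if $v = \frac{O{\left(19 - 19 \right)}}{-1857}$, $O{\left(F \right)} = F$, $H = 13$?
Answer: $0$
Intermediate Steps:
$v = 0$ ($v = \frac{19 - 19}{-1857} = \left(19 - 19\right) \left(- \frac{1}{1857}\right) = 0 \left(- \frac{1}{1857}\right) = 0$)
$v H = 0 \cdot 13 = 0$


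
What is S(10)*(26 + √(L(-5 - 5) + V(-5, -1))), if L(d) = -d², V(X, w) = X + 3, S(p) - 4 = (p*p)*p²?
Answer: 260104 + 10004*I*√102 ≈ 2.601e+5 + 1.0104e+5*I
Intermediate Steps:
S(p) = 4 + p⁴ (S(p) = 4 + (p*p)*p² = 4 + p²*p² = 4 + p⁴)
V(X, w) = 3 + X
S(10)*(26 + √(L(-5 - 5) + V(-5, -1))) = (4 + 10⁴)*(26 + √(-(-5 - 5)² + (3 - 5))) = (4 + 10000)*(26 + √(-1*(-10)² - 2)) = 10004*(26 + √(-1*100 - 2)) = 10004*(26 + √(-100 - 2)) = 10004*(26 + √(-102)) = 10004*(26 + I*√102) = 260104 + 10004*I*√102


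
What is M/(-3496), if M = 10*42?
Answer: -105/874 ≈ -0.12014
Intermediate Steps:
M = 420
M/(-3496) = 420/(-3496) = 420*(-1/3496) = -105/874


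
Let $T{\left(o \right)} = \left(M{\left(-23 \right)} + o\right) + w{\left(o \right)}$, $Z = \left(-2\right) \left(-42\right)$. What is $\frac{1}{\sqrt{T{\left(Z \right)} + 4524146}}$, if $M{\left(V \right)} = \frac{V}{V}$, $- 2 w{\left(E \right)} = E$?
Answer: $\frac{\sqrt{4524189}}{4524189} \approx 0.00047014$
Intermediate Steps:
$w{\left(E \right)} = - \frac{E}{2}$
$M{\left(V \right)} = 1$
$Z = 84$
$T{\left(o \right)} = 1 + \frac{o}{2}$ ($T{\left(o \right)} = \left(1 + o\right) - \frac{o}{2} = 1 + \frac{o}{2}$)
$\frac{1}{\sqrt{T{\left(Z \right)} + 4524146}} = \frac{1}{\sqrt{\left(1 + \frac{1}{2} \cdot 84\right) + 4524146}} = \frac{1}{\sqrt{\left(1 + 42\right) + 4524146}} = \frac{1}{\sqrt{43 + 4524146}} = \frac{1}{\sqrt{4524189}} = \frac{\sqrt{4524189}}{4524189}$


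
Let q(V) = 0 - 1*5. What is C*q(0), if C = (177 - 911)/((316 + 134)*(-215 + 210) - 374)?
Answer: -1835/1312 ≈ -1.3986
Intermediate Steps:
q(V) = -5 (q(V) = 0 - 5 = -5)
C = 367/1312 (C = -734/(450*(-5) - 374) = -734/(-2250 - 374) = -734/(-2624) = -734*(-1/2624) = 367/1312 ≈ 0.27973)
C*q(0) = (367/1312)*(-5) = -1835/1312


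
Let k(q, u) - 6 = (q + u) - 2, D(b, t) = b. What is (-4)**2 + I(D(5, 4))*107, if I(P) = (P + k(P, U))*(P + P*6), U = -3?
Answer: 41211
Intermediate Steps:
k(q, u) = 4 + q + u (k(q, u) = 6 + ((q + u) - 2) = 6 + (-2 + q + u) = 4 + q + u)
I(P) = 7*P*(1 + 2*P) (I(P) = (P + (4 + P - 3))*(P + P*6) = (P + (1 + P))*(P + 6*P) = (1 + 2*P)*(7*P) = 7*P*(1 + 2*P))
(-4)**2 + I(D(5, 4))*107 = (-4)**2 + (7*5*(1 + 2*5))*107 = 16 + (7*5*(1 + 10))*107 = 16 + (7*5*11)*107 = 16 + 385*107 = 16 + 41195 = 41211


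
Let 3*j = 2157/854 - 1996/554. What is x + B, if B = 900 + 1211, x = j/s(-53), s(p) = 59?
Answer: 88388932223/41870766 ≈ 2111.0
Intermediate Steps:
j = -254803/709674 (j = (2157/854 - 1996/554)/3 = (2157*(1/854) - 1996*1/554)/3 = (2157/854 - 998/277)/3 = (1/3)*(-254803/236558) = -254803/709674 ≈ -0.35904)
x = -254803/41870766 (x = -254803/709674/59 = -254803/709674*1/59 = -254803/41870766 ≈ -0.0060855)
B = 2111
x + B = -254803/41870766 + 2111 = 88388932223/41870766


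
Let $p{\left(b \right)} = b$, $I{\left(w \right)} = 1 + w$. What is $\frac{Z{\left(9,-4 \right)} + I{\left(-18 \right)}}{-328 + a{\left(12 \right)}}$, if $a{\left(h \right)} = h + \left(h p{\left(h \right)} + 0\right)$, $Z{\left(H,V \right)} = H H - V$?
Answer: $- \frac{17}{43} \approx -0.39535$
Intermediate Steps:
$Z{\left(H,V \right)} = H^{2} - V$
$a{\left(h \right)} = h + h^{2}$ ($a{\left(h \right)} = h + \left(h h + 0\right) = h + \left(h^{2} + 0\right) = h + h^{2}$)
$\frac{Z{\left(9,-4 \right)} + I{\left(-18 \right)}}{-328 + a{\left(12 \right)}} = \frac{\left(9^{2} - -4\right) + \left(1 - 18\right)}{-328 + 12 \left(1 + 12\right)} = \frac{\left(81 + 4\right) - 17}{-328 + 12 \cdot 13} = \frac{85 - 17}{-328 + 156} = \frac{68}{-172} = 68 \left(- \frac{1}{172}\right) = - \frac{17}{43}$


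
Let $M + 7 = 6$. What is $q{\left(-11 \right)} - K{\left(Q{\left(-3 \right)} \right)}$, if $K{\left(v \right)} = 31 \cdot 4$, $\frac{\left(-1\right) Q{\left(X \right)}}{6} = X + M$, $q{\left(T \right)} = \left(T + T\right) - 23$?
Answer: $-169$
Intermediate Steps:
$M = -1$ ($M = -7 + 6 = -1$)
$q{\left(T \right)} = -23 + 2 T$ ($q{\left(T \right)} = 2 T - 23 = -23 + 2 T$)
$Q{\left(X \right)} = 6 - 6 X$ ($Q{\left(X \right)} = - 6 \left(X - 1\right) = - 6 \left(-1 + X\right) = 6 - 6 X$)
$K{\left(v \right)} = 124$
$q{\left(-11 \right)} - K{\left(Q{\left(-3 \right)} \right)} = \left(-23 + 2 \left(-11\right)\right) - 124 = \left(-23 - 22\right) - 124 = -45 - 124 = -169$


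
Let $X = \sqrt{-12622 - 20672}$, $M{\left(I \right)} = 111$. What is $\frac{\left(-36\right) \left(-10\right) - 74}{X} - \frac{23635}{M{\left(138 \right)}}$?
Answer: $- \frac{23635}{111} - \frac{143 i \sqrt{33294}}{16647} \approx -212.93 - 1.5674 i$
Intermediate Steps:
$X = i \sqrt{33294}$ ($X = \sqrt{-33294} = i \sqrt{33294} \approx 182.47 i$)
$\frac{\left(-36\right) \left(-10\right) - 74}{X} - \frac{23635}{M{\left(138 \right)}} = \frac{\left(-36\right) \left(-10\right) - 74}{i \sqrt{33294}} - \frac{23635}{111} = \left(360 - 74\right) \left(- \frac{i \sqrt{33294}}{33294}\right) - \frac{23635}{111} = 286 \left(- \frac{i \sqrt{33294}}{33294}\right) - \frac{23635}{111} = - \frac{143 i \sqrt{33294}}{16647} - \frac{23635}{111} = - \frac{23635}{111} - \frac{143 i \sqrt{33294}}{16647}$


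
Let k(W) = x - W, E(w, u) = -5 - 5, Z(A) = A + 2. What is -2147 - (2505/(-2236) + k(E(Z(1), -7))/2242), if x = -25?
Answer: -5378750857/2506556 ≈ -2145.9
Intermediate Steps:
Z(A) = 2 + A
E(w, u) = -10
k(W) = -25 - W
-2147 - (2505/(-2236) + k(E(Z(1), -7))/2242) = -2147 - (2505/(-2236) + (-25 - 1*(-10))/2242) = -2147 - (2505*(-1/2236) + (-25 + 10)*(1/2242)) = -2147 - (-2505/2236 - 15*1/2242) = -2147 - (-2505/2236 - 15/2242) = -2147 - 1*(-2824875/2506556) = -2147 + 2824875/2506556 = -5378750857/2506556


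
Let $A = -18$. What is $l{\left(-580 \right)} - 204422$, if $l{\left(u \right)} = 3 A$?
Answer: $-204476$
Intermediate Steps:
$l{\left(u \right)} = -54$ ($l{\left(u \right)} = 3 \left(-18\right) = -54$)
$l{\left(-580 \right)} - 204422 = -54 - 204422 = -204476$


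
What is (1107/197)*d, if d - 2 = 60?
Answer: 68634/197 ≈ 348.40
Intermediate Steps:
d = 62 (d = 2 + 60 = 62)
(1107/197)*d = (1107/197)*62 = 68634/197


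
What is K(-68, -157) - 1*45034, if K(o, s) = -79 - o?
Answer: -45045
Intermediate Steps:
K(-68, -157) - 1*45034 = (-79 - 1*(-68)) - 1*45034 = (-79 + 68) - 45034 = -11 - 45034 = -45045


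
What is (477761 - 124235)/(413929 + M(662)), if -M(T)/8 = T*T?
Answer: -353526/3092023 ≈ -0.11433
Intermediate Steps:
M(T) = -8*T**2 (M(T) = -8*T*T = -8*T**2)
(477761 - 124235)/(413929 + M(662)) = (477761 - 124235)/(413929 - 8*662**2) = 353526/(413929 - 8*438244) = 353526/(413929 - 3505952) = 353526/(-3092023) = 353526*(-1/3092023) = -353526/3092023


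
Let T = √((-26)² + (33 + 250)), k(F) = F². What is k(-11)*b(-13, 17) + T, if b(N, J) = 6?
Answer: 726 + √959 ≈ 756.97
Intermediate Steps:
T = √959 (T = √(676 + 283) = √959 ≈ 30.968)
k(-11)*b(-13, 17) + T = (-11)²*6 + √959 = 121*6 + √959 = 726 + √959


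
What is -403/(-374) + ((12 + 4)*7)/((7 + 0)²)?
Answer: 8805/2618 ≈ 3.3633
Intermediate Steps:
-403/(-374) + ((12 + 4)*7)/((7 + 0)²) = -403*(-1/374) + (16*7)/(7²) = 403/374 + 112/49 = 403/374 + 112*(1/49) = 403/374 + 16/7 = 8805/2618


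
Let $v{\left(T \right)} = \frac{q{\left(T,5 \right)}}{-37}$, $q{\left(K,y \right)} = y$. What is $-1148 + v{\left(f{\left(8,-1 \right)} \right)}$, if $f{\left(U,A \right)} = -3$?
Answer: $- \frac{42481}{37} \approx -1148.1$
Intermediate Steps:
$v{\left(T \right)} = - \frac{5}{37}$ ($v{\left(T \right)} = \frac{5}{-37} = 5 \left(- \frac{1}{37}\right) = - \frac{5}{37}$)
$-1148 + v{\left(f{\left(8,-1 \right)} \right)} = -1148 - \frac{5}{37} = - \frac{42481}{37}$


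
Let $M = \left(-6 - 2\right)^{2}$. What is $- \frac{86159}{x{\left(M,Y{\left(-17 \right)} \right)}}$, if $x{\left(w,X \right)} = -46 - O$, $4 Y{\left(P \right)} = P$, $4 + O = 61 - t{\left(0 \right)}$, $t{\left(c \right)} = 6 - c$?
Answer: $\frac{86159}{97} \approx 888.24$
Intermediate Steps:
$O = 51$ ($O = -4 + \left(61 - \left(6 - 0\right)\right) = -4 + \left(61 - \left(6 + 0\right)\right) = -4 + \left(61 - 6\right) = -4 + 55 = 51$)
$Y{\left(P \right)} = \frac{P}{4}$
$M = 64$ ($M = \left(-8\right)^{2} = 64$)
$x{\left(w,X \right)} = -97$ ($x{\left(w,X \right)} = -46 - 51 = -97$)
$- \frac{86159}{x{\left(M,Y{\left(-17 \right)} \right)}} = - \frac{86159}{-97} = \left(-86159\right) \left(- \frac{1}{97}\right) = \frac{86159}{97}$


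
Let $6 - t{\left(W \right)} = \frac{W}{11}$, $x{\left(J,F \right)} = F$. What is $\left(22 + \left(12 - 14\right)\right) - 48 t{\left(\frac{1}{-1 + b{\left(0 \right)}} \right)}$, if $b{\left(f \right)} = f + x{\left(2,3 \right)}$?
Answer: $- \frac{2924}{11} \approx -265.82$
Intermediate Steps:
$b{\left(f \right)} = 3 + f$ ($b{\left(f \right)} = f + 3 = 3 + f$)
$t{\left(W \right)} = 6 - \frac{W}{11}$
$\left(22 + \left(12 - 14\right)\right) - 48 t{\left(\frac{1}{-1 + b{\left(0 \right)}} \right)} = \left(22 + \left(12 - 14\right)\right) - 48 \left(6 - \frac{1}{11 \left(-1 + \left(3 + 0\right)\right)}\right) = \left(22 + \left(12 - 14\right)\right) - 48 \left(6 - \frac{1}{11 \left(-1 + 3\right)}\right) = \left(22 - 2\right) - 48 \left(6 - \frac{1}{11 \cdot 2}\right) = 20 - 48 \left(6 - \frac{1}{22}\right) = 20 - \frac{3144}{11} = - \frac{2924}{11}$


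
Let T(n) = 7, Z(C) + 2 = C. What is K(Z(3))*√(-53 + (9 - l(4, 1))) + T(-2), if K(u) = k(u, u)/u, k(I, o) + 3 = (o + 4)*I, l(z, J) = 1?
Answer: 7 + 6*I*√5 ≈ 7.0 + 13.416*I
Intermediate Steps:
Z(C) = -2 + C
k(I, o) = -3 + I*(4 + o) (k(I, o) = -3 + (o + 4)*I = -3 + (4 + o)*I = -3 + I*(4 + o))
K(u) = (-3 + u² + 4*u)/u (K(u) = (-3 + 4*u + u*u)/u = (-3 + 4*u + u²)/u = (-3 + u² + 4*u)/u)
K(Z(3))*√(-53 + (9 - l(4, 1))) + T(-2) = (4 + (-2 + 3) - 3/(-2 + 3))*√(-53 + (9 - 1*1)) + 7 = (4 + 1 - 3/1)*√(-53 + (9 - 1)) + 7 = (4 + 1 - 3*1)*√(-53 + 8) + 7 = (4 + 1 - 3)*√(-45) + 7 = 2*(3*I*√5) + 7 = 6*I*√5 + 7 = 7 + 6*I*√5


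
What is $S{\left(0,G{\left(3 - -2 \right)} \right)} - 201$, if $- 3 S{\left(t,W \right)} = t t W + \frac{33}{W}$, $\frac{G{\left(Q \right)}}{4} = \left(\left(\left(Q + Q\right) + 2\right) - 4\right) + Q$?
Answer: $- \frac{10463}{52} \approx -201.21$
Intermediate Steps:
$G{\left(Q \right)} = -8 + 12 Q$ ($G{\left(Q \right)} = 4 \left(\left(\left(\left(Q + Q\right) + 2\right) - 4\right) + Q\right) = 4 \left(\left(\left(2 Q + 2\right) - 4\right) + Q\right) = 4 \left(\left(\left(2 + 2 Q\right) - 4\right) + Q\right) = 4 \left(\left(-2 + 2 Q\right) + Q\right) = 4 \left(-2 + 3 Q\right) = -8 + 12 Q$)
$S{\left(t,W \right)} = - \frac{11}{W} - \frac{W t^{2}}{3}$ ($S{\left(t,W \right)} = - \frac{t t W + \frac{33}{W}}{3} = - \frac{t^{2} W + \frac{33}{W}}{3} = - \frac{W t^{2} + \frac{33}{W}}{3} = - \frac{\frac{33}{W} + W t^{2}}{3} = - \frac{11}{W} - \frac{W t^{2}}{3}$)
$S{\left(0,G{\left(3 - -2 \right)} \right)} - 201 = \left(- \frac{11}{-8 + 12 \left(3 - -2\right)} - \frac{\left(-8 + 12 \left(3 - -2\right)\right) 0^{2}}{3}\right) - 201 = \left(- \frac{11}{-8 + 12 \left(3 + 2\right)} - \frac{1}{3} \left(-8 + 12 \left(3 + 2\right)\right) 0\right) - 201 = \left(- \frac{11}{-8 + 12 \cdot 5} - \frac{1}{3} \left(-8 + 12 \cdot 5\right) 0\right) - 201 = \left(- \frac{11}{-8 + 60} - \frac{1}{3} \left(-8 + 60\right) 0\right) - 201 = \left(- \frac{11}{52} - \frac{52}{3} \cdot 0\right) - 201 = \left(\left(-11\right) \frac{1}{52} + 0\right) - 201 = \left(- \frac{11}{52} + 0\right) - 201 = - \frac{11}{52} - 201 = - \frac{10463}{52}$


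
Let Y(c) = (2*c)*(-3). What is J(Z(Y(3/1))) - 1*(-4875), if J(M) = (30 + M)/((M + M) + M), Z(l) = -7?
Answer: 102352/21 ≈ 4873.9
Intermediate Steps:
Y(c) = -6*c
J(M) = (30 + M)/(3*M) (J(M) = (30 + M)/(2*M + M) = (30 + M)/((3*M)) = (30 + M)*(1/(3*M)) = (30 + M)/(3*M))
J(Z(Y(3/1))) - 1*(-4875) = (⅓)*(30 - 7)/(-7) - 1*(-4875) = (⅓)*(-⅐)*23 + 4875 = -23/21 + 4875 = 102352/21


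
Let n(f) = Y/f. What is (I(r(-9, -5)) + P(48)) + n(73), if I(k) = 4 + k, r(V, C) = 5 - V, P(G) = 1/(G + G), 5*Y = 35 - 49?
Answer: 629741/35040 ≈ 17.972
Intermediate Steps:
Y = -14/5 (Y = (35 - 49)/5 = (1/5)*(-14) = -14/5 ≈ -2.8000)
P(G) = 1/(2*G)
n(f) = -14/(5*f)
(I(r(-9, -5)) + P(48)) + n(73) = ((4 + (5 - 1*(-9))) + (1/2)/48) - 14/5/73 = ((4 + (5 + 9)) + (1/2)*(1/48)) - 14/5*1/73 = ((4 + 14) + 1/96) - 14/365 = (18 + 1/96) - 14/365 = 1729/96 - 14/365 = 629741/35040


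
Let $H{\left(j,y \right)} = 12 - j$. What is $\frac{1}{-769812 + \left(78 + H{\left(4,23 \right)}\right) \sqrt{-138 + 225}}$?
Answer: $- \frac{64151}{49384155991} - \frac{43 \sqrt{87}}{296304935946} \approx -1.3004 \cdot 10^{-6}$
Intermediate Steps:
$\frac{1}{-769812 + \left(78 + H{\left(4,23 \right)}\right) \sqrt{-138 + 225}} = \frac{1}{-769812 + \left(78 + \left(12 - 4\right)\right) \sqrt{-138 + 225}} = \frac{1}{-769812 + \left(78 + \left(12 - 4\right)\right) \sqrt{87}} = \frac{1}{-769812 + \left(78 + 8\right) \sqrt{87}} = \frac{1}{-769812 + 86 \sqrt{87}}$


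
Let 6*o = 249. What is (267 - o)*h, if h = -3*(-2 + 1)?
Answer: 1353/2 ≈ 676.50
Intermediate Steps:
o = 83/2 (o = (1/6)*249 = 83/2 ≈ 41.500)
h = 3 (h = -3*(-1) = 3)
(267 - o)*h = (267 - 1*83/2)*3 = (267 - 83/2)*3 = (451/2)*3 = 1353/2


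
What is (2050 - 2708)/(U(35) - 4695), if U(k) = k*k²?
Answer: -329/19090 ≈ -0.017234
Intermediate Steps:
U(k) = k³
(2050 - 2708)/(U(35) - 4695) = (2050 - 2708)/(35³ - 4695) = -658/(42875 - 4695) = -658/38180 = -658*1/38180 = -329/19090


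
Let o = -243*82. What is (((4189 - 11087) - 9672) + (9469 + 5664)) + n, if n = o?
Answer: -21363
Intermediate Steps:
o = -19926
n = -19926
(((4189 - 11087) - 9672) + (9469 + 5664)) + n = (((4189 - 11087) - 9672) + (9469 + 5664)) - 19926 = ((-6898 - 9672) + 15133) - 19926 = (-16570 + 15133) - 19926 = -1437 - 19926 = -21363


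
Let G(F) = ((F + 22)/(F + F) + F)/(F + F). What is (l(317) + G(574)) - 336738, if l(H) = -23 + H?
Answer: -110850058457/329476 ≈ -3.3644e+5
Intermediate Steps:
G(F) = (F + (22 + F)/(2*F))/(2*F) (G(F) = ((22 + F)/((2*F)) + F)/((2*F)) = ((22 + F)*(1/(2*F)) + F)*(1/(2*F)) = ((22 + F)/(2*F) + F)*(1/(2*F)) = (F + (22 + F)/(2*F))*(1/(2*F)) = (F + (22 + F)/(2*F))/(2*F))
(l(317) + G(574)) - 336738 = ((-23 + 317) + (¼)*(22 + 574 + 2*574²)/574²) - 336738 = (294 + (¼)*(1/329476)*(22 + 574 + 2*329476)) - 336738 = (294 + (¼)*(1/329476)*(22 + 574 + 658952)) - 336738 = (294 + (¼)*(1/329476)*659548) - 336738 = (294 + 164887/329476) - 336738 = 97030831/329476 - 336738 = -110850058457/329476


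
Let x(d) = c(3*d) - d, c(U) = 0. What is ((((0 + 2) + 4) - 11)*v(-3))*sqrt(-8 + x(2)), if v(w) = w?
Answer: 15*I*sqrt(10) ≈ 47.434*I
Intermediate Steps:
x(d) = -d (x(d) = 0 - d = -d)
((((0 + 2) + 4) - 11)*v(-3))*sqrt(-8 + x(2)) = ((((0 + 2) + 4) - 11)*(-3))*sqrt(-8 - 1*2) = (((2 + 4) - 11)*(-3))*sqrt(-8 - 2) = ((6 - 11)*(-3))*sqrt(-10) = (-5*(-3))*(I*sqrt(10)) = 15*(I*sqrt(10)) = 15*I*sqrt(10)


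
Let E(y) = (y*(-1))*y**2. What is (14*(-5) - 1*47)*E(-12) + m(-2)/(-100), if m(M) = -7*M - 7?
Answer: -20217607/100 ≈ -2.0218e+5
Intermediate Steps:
m(M) = -7 - 7*M
E(y) = -y**3 (E(y) = (-y)*y**2 = -y**3)
(14*(-5) - 1*47)*E(-12) + m(-2)/(-100) = (14*(-5) - 1*47)*(-1*(-12)**3) + (-7 - 7*(-2))/(-100) = (-70 - 47)*(-1*(-1728)) + (-7 + 14)*(-1/100) = -117*1728 + 7*(-1/100) = -202176 - 7/100 = -20217607/100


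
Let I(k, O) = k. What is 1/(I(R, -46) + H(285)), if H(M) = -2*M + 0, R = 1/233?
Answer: -233/132809 ≈ -0.0017544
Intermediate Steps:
R = 1/233 ≈ 0.0042918
H(M) = -2*M
1/(I(R, -46) + H(285)) = 1/(1/233 - 2*285) = 1/(1/233 - 570) = 1/(-132809/233) = -233/132809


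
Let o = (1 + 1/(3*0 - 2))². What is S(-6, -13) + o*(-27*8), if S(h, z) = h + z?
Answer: -73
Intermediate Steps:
o = ¼ (o = (1 + 1/(0 - 2))² = (1 + 1/(-2))² = (1 - ½)² = (½)² = ¼ ≈ 0.25000)
S(-6, -13) + o*(-27*8) = (-6 - 13) + (-27*8)/4 = -19 + (¼)*(-216) = -19 - 54 = -73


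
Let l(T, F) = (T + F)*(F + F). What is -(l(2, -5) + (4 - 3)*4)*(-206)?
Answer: 7004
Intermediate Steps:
l(T, F) = 2*F*(F + T) (l(T, F) = (F + T)*(2*F) = 2*F*(F + T))
-(l(2, -5) + (4 - 3)*4)*(-206) = -(2*(-5)*(-5 + 2) + (4 - 3)*4)*(-206) = -(2*(-5)*(-3) + 1*4)*(-206) = -(30 + 4)*(-206) = -1*34*(-206) = -34*(-206) = 7004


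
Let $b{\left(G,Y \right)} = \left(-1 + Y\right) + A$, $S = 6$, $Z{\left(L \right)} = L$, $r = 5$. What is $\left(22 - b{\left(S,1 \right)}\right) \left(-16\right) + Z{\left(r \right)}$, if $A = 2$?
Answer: $-315$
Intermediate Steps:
$b{\left(G,Y \right)} = 1 + Y$ ($b{\left(G,Y \right)} = \left(-1 + Y\right) + 2 = 1 + Y$)
$\left(22 - b{\left(S,1 \right)}\right) \left(-16\right) + Z{\left(r \right)} = \left(22 - \left(1 + 1\right)\right) \left(-16\right) + 5 = \left(22 - 2\right) \left(-16\right) + 5 = 20 \left(-16\right) + 5 = -320 + 5 = -315$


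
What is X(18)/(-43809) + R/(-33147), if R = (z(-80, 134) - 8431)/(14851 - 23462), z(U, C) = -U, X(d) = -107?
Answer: 10058344820/4168117014651 ≈ 0.0024132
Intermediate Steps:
R = 8351/8611 (R = (-1*(-80) - 8431)/(14851 - 23462) = (80 - 8431)/(-8611) = -8351*(-1/8611) = 8351/8611 ≈ 0.96981)
X(18)/(-43809) + R/(-33147) = -107/(-43809) + (8351/8611)/(-33147) = -107*(-1/43809) + (8351/8611)*(-1/33147) = 107/43809 - 8351/285428817 = 10058344820/4168117014651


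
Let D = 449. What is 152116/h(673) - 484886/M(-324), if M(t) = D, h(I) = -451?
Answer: -286983670/202499 ≈ -1417.2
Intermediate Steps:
M(t) = 449
152116/h(673) - 484886/M(-324) = 152116/(-451) - 484886/449 = 152116*(-1/451) - 484886*1/449 = -152116/451 - 484886/449 = -286983670/202499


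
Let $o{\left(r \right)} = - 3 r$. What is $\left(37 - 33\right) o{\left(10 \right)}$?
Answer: $-120$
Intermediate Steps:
$\left(37 - 33\right) o{\left(10 \right)} = \left(37 - 33\right) \left(\left(-3\right) 10\right) = 4 \left(-30\right) = -120$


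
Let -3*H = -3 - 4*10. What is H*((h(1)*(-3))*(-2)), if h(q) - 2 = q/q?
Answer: 258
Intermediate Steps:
h(q) = 3 (h(q) = 2 + q/q = 2 + 1 = 3)
H = 43/3 (H = -(-3 - 4*10)/3 = -(-3 - 40)/3 = -⅓*(-43) = 43/3 ≈ 14.333)
H*((h(1)*(-3))*(-2)) = 43*((3*(-3))*(-2))/3 = 43*(-9*(-2))/3 = (43/3)*18 = 258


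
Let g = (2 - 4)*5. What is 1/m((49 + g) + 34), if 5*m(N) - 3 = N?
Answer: 5/76 ≈ 0.065789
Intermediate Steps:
g = -10 (g = -2*5 = -10)
m(N) = ⅗ + N/5
1/m((49 + g) + 34) = 1/(⅗ + ((49 - 10) + 34)/5) = 1/(⅗ + (39 + 34)/5) = 1/(⅗ + (⅕)*73) = 1/(⅗ + 73/5) = 1/(76/5) = 5/76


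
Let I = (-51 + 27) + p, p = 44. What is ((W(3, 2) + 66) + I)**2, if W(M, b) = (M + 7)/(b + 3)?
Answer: 7744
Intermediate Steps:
W(M, b) = (7 + M)/(3 + b)
I = 20 (I = (-51 + 27) + 44 = -24 + 44 = 20)
((W(3, 2) + 66) + I)**2 = (((7 + 3)/(3 + 2) + 66) + 20)**2 = ((10/5 + 66) + 20)**2 = (((1/5)*10 + 66) + 20)**2 = ((2 + 66) + 20)**2 = (68 + 20)**2 = 88**2 = 7744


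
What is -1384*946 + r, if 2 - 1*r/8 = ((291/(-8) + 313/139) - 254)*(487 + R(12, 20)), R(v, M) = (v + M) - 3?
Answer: -16662684/139 ≈ -1.1988e+5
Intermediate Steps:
R(v, M) = -3 + M + v (R(v, M) = (M + v) - 3 = -3 + M + v)
r = 165325012/139 (r = 16 - 8*((291/(-8) + 313/139) - 254)*(487 + (-3 + 20 + 12)) = 16 - 8*((291*(-⅛) + 313*(1/139)) - 254)*(487 + 29) = 16 - 8*((-291/8 + 313/139) - 254)*516 = 16 - 8*(-37945/1112 - 254)*516 = 16 - (-320393)*516/139 = 16 - 8*(-41330697/278) = 16 + 165322788/139 = 165325012/139 ≈ 1.1894e+6)
-1384*946 + r = -1384*946 + 165325012/139 = -1309264 + 165325012/139 = -16662684/139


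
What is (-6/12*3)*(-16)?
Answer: 24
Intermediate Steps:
(-6/12*3)*(-16) = (-6*1/12*3)*(-16) = -½*3*(-16) = -3/2*(-16) = 24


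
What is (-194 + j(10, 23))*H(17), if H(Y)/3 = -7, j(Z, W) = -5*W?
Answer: 6489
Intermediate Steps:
H(Y) = -21 (H(Y) = 3*(-7) = -21)
(-194 + j(10, 23))*H(17) = (-194 - 5*23)*(-21) = (-194 - 115)*(-21) = -309*(-21) = 6489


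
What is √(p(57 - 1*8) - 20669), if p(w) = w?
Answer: 2*I*√5155 ≈ 143.6*I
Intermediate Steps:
√(p(57 - 1*8) - 20669) = √((57 - 1*8) - 20669) = √((57 - 8) - 20669) = √(49 - 20669) = √(-20620) = 2*I*√5155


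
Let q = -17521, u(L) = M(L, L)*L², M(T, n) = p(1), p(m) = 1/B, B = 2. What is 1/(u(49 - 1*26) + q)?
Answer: -2/34513 ≈ -5.7949e-5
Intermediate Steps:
p(m) = ½ (p(m) = 1/2 = ½)
M(T, n) = ½
u(L) = L²/2
1/(u(49 - 1*26) + q) = 1/((49 - 1*26)²/2 - 17521) = 1/((49 - 26)²/2 - 17521) = 1/((½)*23² - 17521) = 1/((½)*529 - 17521) = 1/(529/2 - 17521) = 1/(-34513/2) = -2/34513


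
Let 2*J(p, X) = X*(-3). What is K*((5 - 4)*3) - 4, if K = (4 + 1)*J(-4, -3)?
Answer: 127/2 ≈ 63.500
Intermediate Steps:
J(p, X) = -3*X/2 (J(p, X) = (X*(-3))/2 = (-3*X)/2 = -3*X/2)
K = 45/2 (K = (4 + 1)*(-3/2*(-3)) = 5*(9/2) = 45/2 ≈ 22.500)
K*((5 - 4)*3) - 4 = 45*((5 - 4)*3)/2 - 4 = 45*(1*3)/2 - 4 = (45/2)*3 - 4 = 135/2 - 4 = 127/2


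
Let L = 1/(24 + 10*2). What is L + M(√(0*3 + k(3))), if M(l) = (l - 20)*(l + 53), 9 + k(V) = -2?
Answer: -47123/44 + 33*I*√11 ≈ -1071.0 + 109.45*I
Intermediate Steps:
k(V) = -11 (k(V) = -9 - 2 = -11)
M(l) = (-20 + l)*(53 + l)
L = 1/44 (L = 1/(24 + 20) = 1/44 ≈ 0.022727)
L + M(√(0*3 + k(3))) = 1/44 + (-1060 + (√(0*3 - 11))² + 33*√(0*3 - 11)) = 1/44 + (-1060 + (√(0 - 11))² + 33*√(0 - 11)) = 1/44 + (-1060 + (√(-11))² + 33*√(-11)) = 1/44 + (-1060 + (I*√11)² + 33*(I*√11)) = 1/44 + (-1060 - 11 + 33*I*√11) = 1/44 + (-1071 + 33*I*√11) = -47123/44 + 33*I*√11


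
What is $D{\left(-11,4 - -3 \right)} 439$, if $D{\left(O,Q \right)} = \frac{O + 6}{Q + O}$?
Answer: $\frac{2195}{4} \approx 548.75$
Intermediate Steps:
$D{\left(O,Q \right)} = \frac{6 + O}{O + Q}$
$D{\left(-11,4 - -3 \right)} 439 = \frac{6 - 11}{-11 + \left(4 - -3\right)} 439 = \frac{1}{-11 + \left(4 + 3\right)} \left(-5\right) 439 = \frac{1}{-11 + 7} \left(-5\right) 439 = \frac{1}{-4} \left(-5\right) 439 = \left(- \frac{1}{4}\right) \left(-5\right) 439 = \frac{5}{4} \cdot 439 = \frac{2195}{4}$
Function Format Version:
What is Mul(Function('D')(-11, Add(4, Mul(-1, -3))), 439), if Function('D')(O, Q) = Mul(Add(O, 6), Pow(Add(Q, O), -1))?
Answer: Rational(2195, 4) ≈ 548.75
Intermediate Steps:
Function('D')(O, Q) = Mul(Pow(Add(O, Q), -1), Add(6, O)) (Function('D')(O, Q) = Mul(Add(6, O), Pow(Add(O, Q), -1)) = Mul(Pow(Add(O, Q), -1), Add(6, O)))
Mul(Function('D')(-11, Add(4, Mul(-1, -3))), 439) = Mul(Mul(Pow(Add(-11, Add(4, Mul(-1, -3))), -1), Add(6, -11)), 439) = Mul(Mul(Pow(Add(-11, Add(4, 3)), -1), -5), 439) = Mul(Mul(Pow(Add(-11, 7), -1), -5), 439) = Mul(Mul(Pow(-4, -1), -5), 439) = Mul(Mul(Rational(-1, 4), -5), 439) = Mul(Rational(5, 4), 439) = Rational(2195, 4)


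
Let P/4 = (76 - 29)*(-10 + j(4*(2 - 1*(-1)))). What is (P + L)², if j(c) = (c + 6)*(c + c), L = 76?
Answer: 6306265744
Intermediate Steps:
j(c) = 2*c*(6 + c) (j(c) = (6 + c)*(2*c) = 2*c*(6 + c))
P = 79336 (P = 4*((76 - 29)*(-10 + 2*(4*(2 - 1*(-1)))*(6 + 4*(2 - 1*(-1))))) = 4*(47*(-10 + 2*(4*(2 + 1))*(6 + 4*(2 + 1)))) = 4*(47*(-10 + 2*(4*3)*(6 + 4*3))) = 4*(47*(-10 + 2*12*(6 + 12))) = 4*(47*(-10 + 2*12*18)) = 4*(47*(-10 + 432)) = 4*(47*422) = 4*19834 = 79336)
(P + L)² = (79336 + 76)² = 79412² = 6306265744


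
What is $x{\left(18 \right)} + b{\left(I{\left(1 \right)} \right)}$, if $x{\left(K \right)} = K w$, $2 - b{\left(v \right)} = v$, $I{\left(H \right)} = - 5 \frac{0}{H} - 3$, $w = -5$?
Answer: $-85$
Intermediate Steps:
$I{\left(H \right)} = -3$ ($I{\left(H \right)} = \left(-5\right) 0 - 3 = 0 - 3 = -3$)
$b{\left(v \right)} = 2 - v$
$x{\left(K \right)} = - 5 K$ ($x{\left(K \right)} = K \left(-5\right) = - 5 K$)
$x{\left(18 \right)} + b{\left(I{\left(1 \right)} \right)} = \left(-5\right) 18 + \left(2 - -3\right) = -90 + \left(2 + 3\right) = -90 + 5 = -85$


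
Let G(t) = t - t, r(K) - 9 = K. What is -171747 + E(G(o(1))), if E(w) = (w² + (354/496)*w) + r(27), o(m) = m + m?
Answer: -171711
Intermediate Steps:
r(K) = 9 + K
o(m) = 2*m
G(t) = 0
E(w) = 36 + w² + 177*w/248 (E(w) = (w² + (354/496)*w) + (9 + 27) = (w² + (354*(1/496))*w) + 36 = (w² + 177*w/248) + 36 = 36 + w² + 177*w/248)
-171747 + E(G(o(1))) = -171747 + (36 + 0² + (177/248)*0) = -171747 + (36 + 0 + 0) = -171747 + 36 = -171711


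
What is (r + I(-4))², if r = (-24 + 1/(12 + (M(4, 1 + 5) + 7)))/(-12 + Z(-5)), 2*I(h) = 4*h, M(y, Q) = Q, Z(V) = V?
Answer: 7845601/180625 ≈ 43.436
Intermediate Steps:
I(h) = 2*h (I(h) = (4*h)/2 = 2*h)
r = 599/425 (r = (-24 + 1/(12 + ((1 + 5) + 7)))/(-12 - 5) = (-24 + 1/(12 + (6 + 7)))/(-17) = (-24 + 1/(12 + 13))*(-1/17) = (-24 + 1/25)*(-1/17) = -599/25*(-1/17) = 599/425 ≈ 1.4094)
(r + I(-4))² = (599/425 + 2*(-4))² = (599/425 - 8)² = (-2801/425)² = 7845601/180625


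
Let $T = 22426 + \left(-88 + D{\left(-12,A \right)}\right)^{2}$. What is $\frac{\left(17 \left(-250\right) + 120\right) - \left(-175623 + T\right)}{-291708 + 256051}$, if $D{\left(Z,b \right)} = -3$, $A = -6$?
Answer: $- \frac{140786}{35657} \approx -3.9483$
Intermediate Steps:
$T = 30707$ ($T = 22426 + \left(-88 - 3\right)^{2} = 22426 + \left(-91\right)^{2} = 22426 + 8281 = 30707$)
$\frac{\left(17 \left(-250\right) + 120\right) - \left(-175623 + T\right)}{-291708 + 256051} = \frac{\left(17 \left(-250\right) + 120\right) + \left(175623 - 30707\right)}{-291708 + 256051} = \frac{\left(-4250 + 120\right) + \left(175623 - 30707\right)}{-35657} = \left(-4130 + 144916\right) \left(- \frac{1}{35657}\right) = 140786 \left(- \frac{1}{35657}\right) = - \frac{140786}{35657}$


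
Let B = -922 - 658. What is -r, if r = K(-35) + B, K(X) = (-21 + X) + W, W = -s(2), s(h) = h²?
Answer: 1640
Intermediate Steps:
W = -4 (W = -1*2² = -1*4 = -4)
K(X) = -25 + X (K(X) = (-21 + X) - 4 = -25 + X)
B = -1580
r = -1640 (r = (-25 - 35) - 1580 = -60 - 1580 = -1640)
-r = -1*(-1640) = 1640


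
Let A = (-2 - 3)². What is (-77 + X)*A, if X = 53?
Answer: -600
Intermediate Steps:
A = 25 (A = (-5)² = 25)
(-77 + X)*A = (-77 + 53)*25 = -24*25 = -600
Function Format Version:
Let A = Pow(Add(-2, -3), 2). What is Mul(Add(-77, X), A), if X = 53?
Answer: -600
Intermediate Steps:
A = 25 (A = Pow(-5, 2) = 25)
Mul(Add(-77, X), A) = Mul(Add(-77, 53), 25) = Mul(-24, 25) = -600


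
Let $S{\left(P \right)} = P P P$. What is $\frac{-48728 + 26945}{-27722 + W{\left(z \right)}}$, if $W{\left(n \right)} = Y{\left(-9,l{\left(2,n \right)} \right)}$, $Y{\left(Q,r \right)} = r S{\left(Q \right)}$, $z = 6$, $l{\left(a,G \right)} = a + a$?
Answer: $\frac{21783}{30638} \approx 0.71098$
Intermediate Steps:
$l{\left(a,G \right)} = 2 a$
$S{\left(P \right)} = P^{3}$ ($S{\left(P \right)} = P^{2} P = P^{3}$)
$Y{\left(Q,r \right)} = r Q^{3}$
$W{\left(n \right)} = -2916$ ($W{\left(n \right)} = 2 \cdot 2 \left(-9\right)^{3} = 4 \left(-729\right) = -2916$)
$\frac{-48728 + 26945}{-27722 + W{\left(z \right)}} = \frac{-48728 + 26945}{-27722 - 2916} = - \frac{21783}{-30638} = \left(-21783\right) \left(- \frac{1}{30638}\right) = \frac{21783}{30638}$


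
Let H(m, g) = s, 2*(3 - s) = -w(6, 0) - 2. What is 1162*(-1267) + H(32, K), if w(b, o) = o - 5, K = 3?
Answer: -2944505/2 ≈ -1.4723e+6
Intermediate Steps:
w(b, o) = -5 + o
s = 3/2 (s = 3 - (-(-5 + 0) - 2)/2 = 3 - (-1*(-5) - 2)/2 = 3 - (5 - 2)/2 = 3 - ½*3 = 3 - 3/2 = 3/2 ≈ 1.5000)
H(m, g) = 3/2
1162*(-1267) + H(32, K) = 1162*(-1267) + 3/2 = -1472254 + 3/2 = -2944505/2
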